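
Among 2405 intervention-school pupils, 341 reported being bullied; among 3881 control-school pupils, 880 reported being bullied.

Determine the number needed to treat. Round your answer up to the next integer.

risk, intervention-school pupils = 341/2405 = 0.141788
risk, control-school pupils = 880/3881 = 0.226746
absolute risk difference = 0.084958
1 / 0.084958 = 11.771 → round up → 12

12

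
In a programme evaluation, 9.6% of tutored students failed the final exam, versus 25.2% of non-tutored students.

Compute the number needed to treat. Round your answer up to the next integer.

absolute risk difference = 0.156000
1 / 0.156000 = 6.410 → round up → 7

7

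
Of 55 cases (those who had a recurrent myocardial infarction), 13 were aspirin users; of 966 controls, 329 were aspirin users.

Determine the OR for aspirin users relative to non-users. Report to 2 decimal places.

0.60

odds, aspirin users = 13/329 = 0.03951
odds, non-users = 42/637 = 0.06593
OR = 0.03951 / 0.06593 = 0.60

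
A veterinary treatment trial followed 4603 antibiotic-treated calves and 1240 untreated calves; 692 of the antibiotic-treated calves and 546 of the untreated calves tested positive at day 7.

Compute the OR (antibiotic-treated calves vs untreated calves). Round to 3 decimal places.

OR = (692 × 694) / (3911 × 546) = 480248/2135406 ≈ 0.225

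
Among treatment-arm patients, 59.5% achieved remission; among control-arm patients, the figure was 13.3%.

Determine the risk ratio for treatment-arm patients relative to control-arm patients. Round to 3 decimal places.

RR = 0.5950 / 0.1330 = 4.474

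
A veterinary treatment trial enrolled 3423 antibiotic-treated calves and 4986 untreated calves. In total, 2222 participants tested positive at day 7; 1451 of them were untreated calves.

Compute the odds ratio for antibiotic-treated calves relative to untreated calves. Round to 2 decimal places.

OR: 0.71

antibiotic-treated calves with the outcome: 2222 − 1451 = 771
antibiotic-treated calves without the outcome: 3423 − 771 = 2652
untreated calves without the outcome: 4986 − 1451 = 3535
OR = (771 × 3535) / (2652 × 1451) = 2725485/3848052 ≈ 0.71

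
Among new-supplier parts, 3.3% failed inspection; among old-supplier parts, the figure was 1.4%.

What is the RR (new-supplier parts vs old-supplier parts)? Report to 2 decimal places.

RR = 0.03300 / 0.01400 = 2.36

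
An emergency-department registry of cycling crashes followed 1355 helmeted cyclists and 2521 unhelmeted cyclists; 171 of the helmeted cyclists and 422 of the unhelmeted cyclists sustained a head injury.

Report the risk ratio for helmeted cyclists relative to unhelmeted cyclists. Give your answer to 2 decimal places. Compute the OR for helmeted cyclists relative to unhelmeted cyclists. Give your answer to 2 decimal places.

risk, helmeted cyclists = 171/1355 = 0.1262
risk, unhelmeted cyclists = 422/2521 = 0.1674
RR = 0.1262 / 0.1674 = 0.75
OR = (171 × 2099) / (1184 × 422) = 358929/499648 ≈ 0.72

RR = 0.75; OR = 0.72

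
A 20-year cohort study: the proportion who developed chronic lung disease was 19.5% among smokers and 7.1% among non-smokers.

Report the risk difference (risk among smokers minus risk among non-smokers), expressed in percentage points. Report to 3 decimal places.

risk difference = 0.1950 − 0.0710 = 0.1240 → 12.400 percentage points

RD = 12.400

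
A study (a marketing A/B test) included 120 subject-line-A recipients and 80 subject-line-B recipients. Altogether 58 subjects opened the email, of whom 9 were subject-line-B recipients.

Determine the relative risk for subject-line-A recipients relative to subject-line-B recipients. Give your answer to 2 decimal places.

RR = 3.63

subject-line-A recipients with the outcome: 58 − 9 = 49
subject-line-A recipients without the outcome: 120 − 49 = 71
subject-line-B recipients without the outcome: 80 − 9 = 71
risk, subject-line-A recipients = 49/120 = 0.4083
risk, subject-line-B recipients = 9/80 = 0.1125
RR = 0.4083 / 0.1125 = 3.63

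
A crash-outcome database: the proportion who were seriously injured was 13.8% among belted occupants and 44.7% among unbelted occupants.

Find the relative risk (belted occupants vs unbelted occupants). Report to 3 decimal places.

RR = 0.1380 / 0.4470 = 0.309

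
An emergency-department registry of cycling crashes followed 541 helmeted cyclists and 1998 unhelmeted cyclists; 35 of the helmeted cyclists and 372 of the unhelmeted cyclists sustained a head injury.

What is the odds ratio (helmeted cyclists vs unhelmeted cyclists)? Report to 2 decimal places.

OR = (35 × 1626) / (506 × 372) = 56910/188232 ≈ 0.30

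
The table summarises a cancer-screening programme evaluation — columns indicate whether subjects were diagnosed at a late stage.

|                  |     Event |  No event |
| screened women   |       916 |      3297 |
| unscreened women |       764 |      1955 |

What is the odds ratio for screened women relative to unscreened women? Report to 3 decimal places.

OR = (916 × 1955) / (3297 × 764) = 1790780/2518908 ≈ 0.711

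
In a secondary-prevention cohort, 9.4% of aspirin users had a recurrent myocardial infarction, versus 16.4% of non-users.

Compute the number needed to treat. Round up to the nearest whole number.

absolute risk difference = 0.070000
1 / 0.070000 = 14.286 → round up → 15

NNT = 15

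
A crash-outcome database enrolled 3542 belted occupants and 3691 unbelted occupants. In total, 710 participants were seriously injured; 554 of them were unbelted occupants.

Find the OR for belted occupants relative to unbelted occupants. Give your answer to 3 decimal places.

0.261

belted occupants with the outcome: 710 − 554 = 156
belted occupants without the outcome: 3542 − 156 = 3386
unbelted occupants without the outcome: 3691 − 554 = 3137
odds, belted occupants = 156/3386 = 0.04607
odds, unbelted occupants = 554/3137 = 0.17660
OR = 0.04607 / 0.17660 = 0.261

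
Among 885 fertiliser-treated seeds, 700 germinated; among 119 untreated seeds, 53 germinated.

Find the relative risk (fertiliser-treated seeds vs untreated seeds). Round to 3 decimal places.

risk, fertiliser-treated seeds = 700/885 = 0.7910
risk, untreated seeds = 53/119 = 0.4454
RR = 0.7910 / 0.4454 = 1.776

1.776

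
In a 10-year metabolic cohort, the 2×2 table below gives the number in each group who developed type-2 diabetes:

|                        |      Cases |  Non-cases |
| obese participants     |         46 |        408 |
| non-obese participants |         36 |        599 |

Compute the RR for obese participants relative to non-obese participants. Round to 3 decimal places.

risk, obese participants = 46/454 = 0.1013
risk, non-obese participants = 36/635 = 0.0567
RR = 0.1013 / 0.0567 = 1.787

RR = 1.787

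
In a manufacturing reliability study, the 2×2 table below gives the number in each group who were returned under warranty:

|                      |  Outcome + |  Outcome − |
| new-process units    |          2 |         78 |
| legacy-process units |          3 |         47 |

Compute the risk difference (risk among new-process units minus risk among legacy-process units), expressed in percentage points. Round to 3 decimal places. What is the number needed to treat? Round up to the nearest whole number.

risk, new-process units = 2/80 = 0.02500
risk, legacy-process units = 3/50 = 0.06000
risk difference = 0.02500 − 0.06000 = -0.03500 → -3.500 percentage points
absolute risk difference = 0.035000
1 / 0.035000 = 28.571 → round up → 29

RD = -3.500; NNT = 29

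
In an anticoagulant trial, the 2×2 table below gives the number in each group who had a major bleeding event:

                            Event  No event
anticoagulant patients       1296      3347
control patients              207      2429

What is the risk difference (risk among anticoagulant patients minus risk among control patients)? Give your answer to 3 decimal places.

RD ≈ 0.201

risk, anticoagulant patients = 1296/4643 = 0.2791
risk, control patients = 207/2636 = 0.0785
risk difference = 0.2791 − 0.0785 = 0.201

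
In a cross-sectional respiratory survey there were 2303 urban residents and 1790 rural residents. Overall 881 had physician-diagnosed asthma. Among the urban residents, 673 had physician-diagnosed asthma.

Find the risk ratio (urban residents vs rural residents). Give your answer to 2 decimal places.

urban residents without the outcome: 2303 − 673 = 1630
rural residents with the outcome: 881 − 673 = 208
rural residents without the outcome: 1790 − 208 = 1582
risk, urban residents = 673/2303 = 0.2922
risk, rural residents = 208/1790 = 0.1162
RR = 0.2922 / 0.1162 = 2.51

2.51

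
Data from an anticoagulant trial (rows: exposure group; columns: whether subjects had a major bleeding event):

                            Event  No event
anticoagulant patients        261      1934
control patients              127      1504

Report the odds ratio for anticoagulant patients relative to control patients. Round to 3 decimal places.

OR = (261 × 1504) / (1934 × 127) = 392544/245618 ≈ 1.598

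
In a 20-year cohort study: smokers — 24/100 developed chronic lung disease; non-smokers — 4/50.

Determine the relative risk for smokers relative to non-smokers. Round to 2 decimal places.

risk, smokers = 24/100 = 0.2400
risk, non-smokers = 4/50 = 0.0800
RR = 0.2400 / 0.0800 = 3.00

3.00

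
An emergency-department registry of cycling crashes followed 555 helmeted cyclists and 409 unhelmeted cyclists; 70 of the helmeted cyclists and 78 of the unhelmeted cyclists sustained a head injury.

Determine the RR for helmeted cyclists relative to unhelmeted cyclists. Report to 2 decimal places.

risk, helmeted cyclists = 70/555 = 0.1261
risk, unhelmeted cyclists = 78/409 = 0.1907
RR = 0.1261 / 0.1907 = 0.66

RR = 0.66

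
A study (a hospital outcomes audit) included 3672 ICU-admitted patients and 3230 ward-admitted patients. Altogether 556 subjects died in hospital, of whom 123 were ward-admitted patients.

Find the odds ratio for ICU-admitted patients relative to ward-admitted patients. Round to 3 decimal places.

OR ≈ 3.377

ICU-admitted patients with the outcome: 556 − 123 = 433
ICU-admitted patients without the outcome: 3672 − 433 = 3239
ward-admitted patients without the outcome: 3230 − 123 = 3107
odds, ICU-admitted patients = 433/3239 = 0.13368
odds, ward-admitted patients = 123/3107 = 0.03959
OR = 0.13368 / 0.03959 = 3.377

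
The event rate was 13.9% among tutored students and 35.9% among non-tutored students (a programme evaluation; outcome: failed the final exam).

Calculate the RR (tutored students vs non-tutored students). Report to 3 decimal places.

RR = 0.1390 / 0.3590 = 0.387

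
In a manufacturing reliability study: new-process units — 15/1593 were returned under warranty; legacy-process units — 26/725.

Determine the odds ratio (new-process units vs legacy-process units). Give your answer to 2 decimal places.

OR ≈ 0.26

odds, new-process units = 15/1578 = 0.00951
odds, legacy-process units = 26/699 = 0.03720
OR = 0.00951 / 0.03720 = 0.26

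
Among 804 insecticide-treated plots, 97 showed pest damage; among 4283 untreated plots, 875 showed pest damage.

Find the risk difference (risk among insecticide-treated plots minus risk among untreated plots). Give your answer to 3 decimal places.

risk, insecticide-treated plots = 97/804 = 0.1206
risk, untreated plots = 875/4283 = 0.2043
risk difference = 0.1206 − 0.2043 = -0.084

-0.084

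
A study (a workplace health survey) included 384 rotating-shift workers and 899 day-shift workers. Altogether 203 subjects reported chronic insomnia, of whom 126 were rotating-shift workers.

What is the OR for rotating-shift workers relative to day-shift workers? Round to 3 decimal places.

5.214

rotating-shift workers without the outcome: 384 − 126 = 258
day-shift workers with the outcome: 203 − 126 = 77
day-shift workers without the outcome: 899 − 77 = 822
OR = (126 × 822) / (258 × 77) = 103572/19866 ≈ 5.214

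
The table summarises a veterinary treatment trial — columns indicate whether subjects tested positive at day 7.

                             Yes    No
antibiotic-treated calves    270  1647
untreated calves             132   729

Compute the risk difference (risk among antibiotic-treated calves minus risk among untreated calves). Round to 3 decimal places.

RD = -0.012

risk, antibiotic-treated calves = 270/1917 = 0.1408
risk, untreated calves = 132/861 = 0.1533
risk difference = 0.1408 − 0.1533 = -0.012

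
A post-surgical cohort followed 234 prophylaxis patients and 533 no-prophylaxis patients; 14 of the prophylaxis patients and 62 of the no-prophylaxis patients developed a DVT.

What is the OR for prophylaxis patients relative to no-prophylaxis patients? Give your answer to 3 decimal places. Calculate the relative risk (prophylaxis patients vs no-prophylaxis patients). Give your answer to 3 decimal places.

OR = (14 × 471) / (220 × 62) = 6594/13640 ≈ 0.483
risk, prophylaxis patients = 14/234 = 0.0598
risk, no-prophylaxis patients = 62/533 = 0.1163
RR = 0.0598 / 0.1163 = 0.514

OR = 0.483; RR = 0.514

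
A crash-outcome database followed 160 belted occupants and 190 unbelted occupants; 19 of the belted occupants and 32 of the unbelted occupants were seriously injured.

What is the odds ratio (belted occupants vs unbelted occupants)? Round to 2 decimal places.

odds, belted occupants = 19/141 = 0.1348
odds, unbelted occupants = 32/158 = 0.2025
OR = 0.1348 / 0.2025 = 0.67

0.67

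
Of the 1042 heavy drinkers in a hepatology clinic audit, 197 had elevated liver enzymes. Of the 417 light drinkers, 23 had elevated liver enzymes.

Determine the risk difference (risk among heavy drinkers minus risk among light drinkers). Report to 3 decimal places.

risk, heavy drinkers = 197/1042 = 0.1891
risk, light drinkers = 23/417 = 0.0552
risk difference = 0.1891 − 0.0552 = 0.134

RD ≈ 0.134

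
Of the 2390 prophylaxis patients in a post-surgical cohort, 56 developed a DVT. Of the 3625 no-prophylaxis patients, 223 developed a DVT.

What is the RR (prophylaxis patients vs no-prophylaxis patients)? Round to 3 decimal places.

0.381

risk, prophylaxis patients = 56/2390 = 0.02343
risk, no-prophylaxis patients = 223/3625 = 0.06152
RR = 0.02343 / 0.06152 = 0.381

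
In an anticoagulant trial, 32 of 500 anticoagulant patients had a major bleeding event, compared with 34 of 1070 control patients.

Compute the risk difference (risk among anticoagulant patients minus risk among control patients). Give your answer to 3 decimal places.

0.032

risk, anticoagulant patients = 32/500 = 0.06400
risk, control patients = 34/1070 = 0.03178
risk difference = 0.06400 − 0.03178 = 0.032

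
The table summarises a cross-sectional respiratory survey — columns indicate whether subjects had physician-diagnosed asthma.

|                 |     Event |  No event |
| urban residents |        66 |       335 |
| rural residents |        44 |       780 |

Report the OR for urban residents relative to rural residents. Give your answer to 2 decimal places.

OR = (66 × 780) / (335 × 44) = 51480/14740 ≈ 3.49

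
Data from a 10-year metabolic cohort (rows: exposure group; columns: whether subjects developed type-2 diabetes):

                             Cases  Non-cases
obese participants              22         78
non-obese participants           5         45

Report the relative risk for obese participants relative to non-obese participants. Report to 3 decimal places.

risk, obese participants = 22/100 = 0.2200
risk, non-obese participants = 5/50 = 0.1000
RR = 0.2200 / 0.1000 = 2.200

2.200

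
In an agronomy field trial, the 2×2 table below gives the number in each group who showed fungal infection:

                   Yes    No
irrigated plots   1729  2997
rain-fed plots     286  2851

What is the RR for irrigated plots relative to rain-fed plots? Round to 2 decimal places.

risk, irrigated plots = 1729/4726 = 0.3658
risk, rain-fed plots = 286/3137 = 0.0912
RR = 0.3658 / 0.0912 = 4.01

RR ≈ 4.01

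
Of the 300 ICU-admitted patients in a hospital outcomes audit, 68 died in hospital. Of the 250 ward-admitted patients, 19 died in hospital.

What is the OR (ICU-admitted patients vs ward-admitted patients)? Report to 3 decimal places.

OR = (68 × 231) / (232 × 19) = 15708/4408 ≈ 3.564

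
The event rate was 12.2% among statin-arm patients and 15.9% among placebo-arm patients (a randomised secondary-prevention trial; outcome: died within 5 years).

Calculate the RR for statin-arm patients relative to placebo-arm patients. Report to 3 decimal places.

RR = 0.1220 / 0.1590 = 0.767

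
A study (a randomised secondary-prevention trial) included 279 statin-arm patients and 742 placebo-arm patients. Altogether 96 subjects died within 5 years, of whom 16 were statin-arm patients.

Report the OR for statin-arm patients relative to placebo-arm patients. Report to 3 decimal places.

statin-arm patients without the outcome: 279 − 16 = 263
placebo-arm patients with the outcome: 96 − 16 = 80
placebo-arm patients without the outcome: 742 − 80 = 662
odds, statin-arm patients = 16/263 = 0.0608
odds, placebo-arm patients = 80/662 = 0.1208
OR = 0.0608 / 0.1208 = 0.503

OR ≈ 0.503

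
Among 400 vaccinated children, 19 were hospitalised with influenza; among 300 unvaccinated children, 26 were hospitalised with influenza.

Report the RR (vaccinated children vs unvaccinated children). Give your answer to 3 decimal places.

risk, vaccinated children = 19/400 = 0.04750
risk, unvaccinated children = 26/300 = 0.08667
RR = 0.04750 / 0.08667 = 0.548

0.548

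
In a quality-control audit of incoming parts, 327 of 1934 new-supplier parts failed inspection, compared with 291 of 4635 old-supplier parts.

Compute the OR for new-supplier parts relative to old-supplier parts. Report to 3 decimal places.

OR = (327 × 4344) / (1607 × 291) = 1420488/467637 ≈ 3.038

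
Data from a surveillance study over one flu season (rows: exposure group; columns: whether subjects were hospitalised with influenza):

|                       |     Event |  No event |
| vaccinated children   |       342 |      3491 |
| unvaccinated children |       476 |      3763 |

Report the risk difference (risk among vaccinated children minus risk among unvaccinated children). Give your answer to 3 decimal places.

RD = -0.023

risk, vaccinated children = 342/3833 = 0.0892
risk, unvaccinated children = 476/4239 = 0.1123
risk difference = 0.0892 − 0.1123 = -0.023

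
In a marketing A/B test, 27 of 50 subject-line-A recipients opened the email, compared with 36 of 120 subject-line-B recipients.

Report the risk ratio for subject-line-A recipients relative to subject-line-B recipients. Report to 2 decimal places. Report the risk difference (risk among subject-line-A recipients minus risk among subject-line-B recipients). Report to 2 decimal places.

risk, subject-line-A recipients = 27/50 = 0.5400
risk, subject-line-B recipients = 36/120 = 0.3000
RR = 0.5400 / 0.3000 = 1.80
risk difference = 0.5400 − 0.3000 = 0.24

RR = 1.80; RD = 0.24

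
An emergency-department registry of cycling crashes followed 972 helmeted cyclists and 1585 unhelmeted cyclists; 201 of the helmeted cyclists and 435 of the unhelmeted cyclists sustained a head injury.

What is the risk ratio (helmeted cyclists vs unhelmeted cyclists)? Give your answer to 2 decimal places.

risk, helmeted cyclists = 201/972 = 0.2068
risk, unhelmeted cyclists = 435/1585 = 0.2744
RR = 0.2068 / 0.2744 = 0.75

RR = 0.75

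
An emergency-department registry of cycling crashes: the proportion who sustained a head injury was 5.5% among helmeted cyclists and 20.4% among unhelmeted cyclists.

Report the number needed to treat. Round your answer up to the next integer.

NNT: 7

absolute risk difference = 0.149000
1 / 0.149000 = 6.711 → round up → 7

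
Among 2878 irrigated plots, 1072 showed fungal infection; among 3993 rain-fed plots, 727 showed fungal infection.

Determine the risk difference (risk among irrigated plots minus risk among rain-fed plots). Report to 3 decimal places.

risk, irrigated plots = 1072/2878 = 0.3725
risk, rain-fed plots = 727/3993 = 0.1821
risk difference = 0.3725 − 0.1821 = 0.190

RD ≈ 0.190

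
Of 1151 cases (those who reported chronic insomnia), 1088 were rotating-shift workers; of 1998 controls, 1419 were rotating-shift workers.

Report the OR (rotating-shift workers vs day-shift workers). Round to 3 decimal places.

odds, rotating-shift workers = 1088/1419 = 0.7667
odds, day-shift workers = 63/579 = 0.1088
OR = 0.7667 / 0.1088 = 7.047

OR = 7.047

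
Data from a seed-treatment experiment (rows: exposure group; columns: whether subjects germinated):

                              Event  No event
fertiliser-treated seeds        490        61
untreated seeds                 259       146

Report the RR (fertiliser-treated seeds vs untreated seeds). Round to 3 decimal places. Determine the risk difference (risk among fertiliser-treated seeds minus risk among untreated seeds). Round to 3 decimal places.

risk, fertiliser-treated seeds = 490/551 = 0.8893
risk, untreated seeds = 259/405 = 0.6395
RR = 0.8893 / 0.6395 = 1.391
risk difference = 0.8893 − 0.6395 = 0.250

RR = 1.391; RD = 0.250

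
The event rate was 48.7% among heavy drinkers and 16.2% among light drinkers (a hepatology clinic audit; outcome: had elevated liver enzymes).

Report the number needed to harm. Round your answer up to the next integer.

absolute risk difference = 0.325000
1 / 0.325000 = 3.077 → round up → 4

NNH: 4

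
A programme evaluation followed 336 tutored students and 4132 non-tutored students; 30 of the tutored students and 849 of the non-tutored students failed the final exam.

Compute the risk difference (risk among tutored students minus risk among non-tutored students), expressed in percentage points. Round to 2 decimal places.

-11.62

risk, tutored students = 30/336 = 0.0893
risk, non-tutored students = 849/4132 = 0.2055
risk difference = 0.0893 − 0.2055 = -0.1162 → -11.62 percentage points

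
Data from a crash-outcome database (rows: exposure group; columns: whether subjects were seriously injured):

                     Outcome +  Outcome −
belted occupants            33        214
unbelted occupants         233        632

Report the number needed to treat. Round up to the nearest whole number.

8

risk, belted occupants = 33/247 = 0.133603
risk, unbelted occupants = 233/865 = 0.269364
absolute risk difference = 0.135761
1 / 0.135761 = 7.366 → round up → 8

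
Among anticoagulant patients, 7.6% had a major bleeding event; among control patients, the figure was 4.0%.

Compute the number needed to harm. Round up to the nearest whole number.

NNH ≈ 28

absolute risk difference = 0.036000
1 / 0.036000 = 27.778 → round up → 28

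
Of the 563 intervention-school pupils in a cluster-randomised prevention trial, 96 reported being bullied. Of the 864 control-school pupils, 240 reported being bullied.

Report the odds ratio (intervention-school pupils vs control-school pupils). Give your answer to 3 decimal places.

OR = (96 × 624) / (467 × 240) = 59904/112080 ≈ 0.534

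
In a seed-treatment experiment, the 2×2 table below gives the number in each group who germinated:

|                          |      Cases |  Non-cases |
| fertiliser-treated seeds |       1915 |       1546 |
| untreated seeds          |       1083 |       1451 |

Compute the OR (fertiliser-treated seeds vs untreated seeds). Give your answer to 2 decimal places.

OR = (1915 × 1451) / (1546 × 1083) = 2778665/1674318 ≈ 1.66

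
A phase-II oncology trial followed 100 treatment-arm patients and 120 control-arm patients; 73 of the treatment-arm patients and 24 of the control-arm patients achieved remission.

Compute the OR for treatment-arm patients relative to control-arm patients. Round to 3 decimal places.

OR = (73 × 96) / (27 × 24) = 7008/648 ≈ 10.815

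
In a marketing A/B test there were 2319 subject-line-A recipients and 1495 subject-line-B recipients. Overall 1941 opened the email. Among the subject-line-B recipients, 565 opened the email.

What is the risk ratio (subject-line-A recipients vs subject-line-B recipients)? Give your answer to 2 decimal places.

subject-line-A recipients with the outcome: 1941 − 565 = 1376
subject-line-A recipients without the outcome: 2319 − 1376 = 943
subject-line-B recipients without the outcome: 1495 − 565 = 930
risk, subject-line-A recipients = 1376/2319 = 0.5934
risk, subject-line-B recipients = 565/1495 = 0.3779
RR = 0.5934 / 0.3779 = 1.57

1.57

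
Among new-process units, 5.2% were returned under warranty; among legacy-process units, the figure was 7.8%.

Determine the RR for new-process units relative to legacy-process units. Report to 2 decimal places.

RR = 0.0520 / 0.0780 = 0.67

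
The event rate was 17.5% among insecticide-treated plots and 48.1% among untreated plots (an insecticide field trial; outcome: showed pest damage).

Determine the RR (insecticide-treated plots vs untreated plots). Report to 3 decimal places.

RR = 0.1750 / 0.4810 = 0.364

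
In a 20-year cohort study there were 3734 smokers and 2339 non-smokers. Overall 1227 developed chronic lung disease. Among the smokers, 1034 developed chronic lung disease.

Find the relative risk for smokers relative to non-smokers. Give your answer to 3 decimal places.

smokers without the outcome: 3734 − 1034 = 2700
non-smokers with the outcome: 1227 − 1034 = 193
non-smokers without the outcome: 2339 − 193 = 2146
risk, smokers = 1034/3734 = 0.2769
risk, non-smokers = 193/2339 = 0.0825
RR = 0.2769 / 0.0825 = 3.356

3.356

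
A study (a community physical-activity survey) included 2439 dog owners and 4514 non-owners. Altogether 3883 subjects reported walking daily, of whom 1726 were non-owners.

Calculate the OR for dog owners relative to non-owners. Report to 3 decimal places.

12.355

dog owners with the outcome: 3883 − 1726 = 2157
dog owners without the outcome: 2439 − 2157 = 282
non-owners without the outcome: 4514 − 1726 = 2788
odds, dog owners = 2157/282 = 7.6489
odds, non-owners = 1726/2788 = 0.6191
OR = 7.6489 / 0.6191 = 12.355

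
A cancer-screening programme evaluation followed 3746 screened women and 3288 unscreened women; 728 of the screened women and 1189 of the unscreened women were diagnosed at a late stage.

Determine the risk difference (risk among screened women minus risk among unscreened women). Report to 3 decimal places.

risk, screened women = 728/3746 = 0.1943
risk, unscreened women = 1189/3288 = 0.3616
risk difference = 0.1943 − 0.3616 = -0.167

-0.167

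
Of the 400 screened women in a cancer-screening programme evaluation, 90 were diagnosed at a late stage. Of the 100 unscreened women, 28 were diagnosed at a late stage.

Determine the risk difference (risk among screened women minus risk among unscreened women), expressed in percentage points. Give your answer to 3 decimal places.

risk, screened women = 90/400 = 0.2250
risk, unscreened women = 28/100 = 0.2800
risk difference = 0.2250 − 0.2800 = -0.0550 → -5.500 percentage points

-5.500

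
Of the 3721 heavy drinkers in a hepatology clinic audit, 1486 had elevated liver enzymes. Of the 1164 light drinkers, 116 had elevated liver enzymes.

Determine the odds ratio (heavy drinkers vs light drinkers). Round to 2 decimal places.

OR = (1486 × 1048) / (2235 × 116) = 1557328/259260 ≈ 6.01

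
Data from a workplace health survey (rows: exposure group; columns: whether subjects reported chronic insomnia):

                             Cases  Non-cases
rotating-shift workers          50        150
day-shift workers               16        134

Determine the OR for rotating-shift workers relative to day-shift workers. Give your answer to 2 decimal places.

OR = (50 × 134) / (150 × 16) = 6700/2400 ≈ 2.79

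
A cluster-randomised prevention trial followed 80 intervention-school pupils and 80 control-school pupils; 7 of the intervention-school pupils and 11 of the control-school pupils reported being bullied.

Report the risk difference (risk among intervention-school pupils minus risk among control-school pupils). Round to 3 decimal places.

-0.050

risk, intervention-school pupils = 7/80 = 0.0875
risk, control-school pupils = 11/80 = 0.1375
risk difference = 0.0875 − 0.1375 = -0.050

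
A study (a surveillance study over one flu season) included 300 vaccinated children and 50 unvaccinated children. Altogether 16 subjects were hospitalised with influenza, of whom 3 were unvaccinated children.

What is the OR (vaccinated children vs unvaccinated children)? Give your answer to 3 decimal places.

vaccinated children with the outcome: 16 − 3 = 13
vaccinated children without the outcome: 300 − 13 = 287
unvaccinated children without the outcome: 50 − 3 = 47
odds, vaccinated children = 13/287 = 0.04530
odds, unvaccinated children = 3/47 = 0.06383
OR = 0.04530 / 0.06383 = 0.710

OR = 0.710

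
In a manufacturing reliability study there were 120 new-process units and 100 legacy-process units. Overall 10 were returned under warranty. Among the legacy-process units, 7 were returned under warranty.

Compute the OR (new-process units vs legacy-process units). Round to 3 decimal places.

0.341

new-process units with the outcome: 10 − 7 = 3
new-process units without the outcome: 120 − 3 = 117
legacy-process units without the outcome: 100 − 7 = 93
odds, new-process units = 3/117 = 0.02564
odds, legacy-process units = 7/93 = 0.07527
OR = 0.02564 / 0.07527 = 0.341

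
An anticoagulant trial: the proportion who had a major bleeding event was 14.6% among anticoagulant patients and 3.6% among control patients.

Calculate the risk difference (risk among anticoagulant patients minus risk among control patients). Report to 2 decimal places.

risk difference = 0.14600 − 0.03600 = 0.11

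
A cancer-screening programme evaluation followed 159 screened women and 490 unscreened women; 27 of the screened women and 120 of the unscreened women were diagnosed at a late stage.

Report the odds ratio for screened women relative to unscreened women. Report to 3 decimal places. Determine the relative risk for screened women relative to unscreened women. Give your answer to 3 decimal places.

OR = 0.631; RR = 0.693

OR = (27 × 370) / (132 × 120) = 9990/15840 ≈ 0.631
risk, screened women = 27/159 = 0.1698
risk, unscreened women = 120/490 = 0.2449
RR = 0.1698 / 0.2449 = 0.693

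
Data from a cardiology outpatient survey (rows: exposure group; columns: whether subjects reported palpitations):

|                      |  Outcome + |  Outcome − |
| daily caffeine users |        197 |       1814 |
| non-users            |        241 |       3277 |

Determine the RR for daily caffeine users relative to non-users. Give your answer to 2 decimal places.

risk, daily caffeine users = 197/2011 = 0.0980
risk, non-users = 241/3518 = 0.0685
RR = 0.0980 / 0.0685 = 1.43

RR: 1.43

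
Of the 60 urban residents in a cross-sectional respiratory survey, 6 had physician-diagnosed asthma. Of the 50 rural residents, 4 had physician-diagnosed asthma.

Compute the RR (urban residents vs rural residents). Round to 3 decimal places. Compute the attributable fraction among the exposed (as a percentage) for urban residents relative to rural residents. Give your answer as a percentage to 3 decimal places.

RR = 1.250; AR% = 20.000%

risk, urban residents = 6/60 = 0.1000
risk, rural residents = 4/50 = 0.0800
RR = 0.1000 / 0.0800 = 1.250
AR% = (0.1000 − 0.0800) / 0.1000 = 0.2000 → 20.000%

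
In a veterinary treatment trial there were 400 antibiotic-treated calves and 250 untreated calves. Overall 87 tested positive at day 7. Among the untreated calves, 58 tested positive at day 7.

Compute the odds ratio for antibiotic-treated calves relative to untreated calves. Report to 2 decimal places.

OR ≈ 0.26

antibiotic-treated calves with the outcome: 87 − 58 = 29
antibiotic-treated calves without the outcome: 400 − 29 = 371
untreated calves without the outcome: 250 − 58 = 192
odds, antibiotic-treated calves = 29/371 = 0.0782
odds, untreated calves = 58/192 = 0.3021
OR = 0.0782 / 0.3021 = 0.26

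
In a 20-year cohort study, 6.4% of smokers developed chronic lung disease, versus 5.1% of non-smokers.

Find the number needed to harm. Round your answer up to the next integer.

absolute risk difference = 0.013000
1 / 0.013000 = 76.923 → round up → 77

NNH: 77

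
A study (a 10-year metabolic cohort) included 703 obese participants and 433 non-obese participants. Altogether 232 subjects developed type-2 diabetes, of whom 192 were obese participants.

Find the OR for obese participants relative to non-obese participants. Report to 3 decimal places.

OR: 3.692

obese participants without the outcome: 703 − 192 = 511
non-obese participants with the outcome: 232 − 192 = 40
non-obese participants without the outcome: 433 − 40 = 393
OR = (192 × 393) / (511 × 40) = 75456/20440 ≈ 3.692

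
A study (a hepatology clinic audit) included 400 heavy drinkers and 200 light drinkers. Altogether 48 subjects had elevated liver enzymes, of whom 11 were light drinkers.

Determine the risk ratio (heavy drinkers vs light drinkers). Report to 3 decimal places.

heavy drinkers with the outcome: 48 − 11 = 37
heavy drinkers without the outcome: 400 − 37 = 363
light drinkers without the outcome: 200 − 11 = 189
risk, heavy drinkers = 37/400 = 0.0925
risk, light drinkers = 11/200 = 0.0550
RR = 0.0925 / 0.0550 = 1.682

RR ≈ 1.682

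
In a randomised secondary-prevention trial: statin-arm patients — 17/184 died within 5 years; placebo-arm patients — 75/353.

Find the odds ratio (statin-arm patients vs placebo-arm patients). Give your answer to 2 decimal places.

OR ≈ 0.38

odds, statin-arm patients = 17/167 = 0.1018
odds, placebo-arm patients = 75/278 = 0.2698
OR = 0.1018 / 0.2698 = 0.38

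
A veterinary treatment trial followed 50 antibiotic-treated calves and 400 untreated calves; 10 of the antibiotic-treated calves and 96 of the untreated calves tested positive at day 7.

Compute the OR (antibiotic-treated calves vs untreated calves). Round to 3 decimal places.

odds, antibiotic-treated calves = 10/40 = 0.2500
odds, untreated calves = 96/304 = 0.3158
OR = 0.2500 / 0.3158 = 0.792

0.792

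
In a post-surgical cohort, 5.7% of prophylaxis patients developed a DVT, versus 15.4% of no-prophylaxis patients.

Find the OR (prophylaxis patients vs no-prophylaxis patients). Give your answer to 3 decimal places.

odds, prophylaxis patients = 0.0570/0.9430 = 0.0604
odds, no-prophylaxis patients = 0.1540/0.8460 = 0.1820
OR = 0.0604 / 0.1820 = 0.332

0.332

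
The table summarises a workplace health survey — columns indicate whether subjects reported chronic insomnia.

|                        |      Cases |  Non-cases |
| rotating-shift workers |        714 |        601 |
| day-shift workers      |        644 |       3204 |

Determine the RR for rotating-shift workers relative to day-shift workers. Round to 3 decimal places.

risk, rotating-shift workers = 714/1315 = 0.5430
risk, day-shift workers = 644/3848 = 0.1674
RR = 0.5430 / 0.1674 = 3.244

RR: 3.244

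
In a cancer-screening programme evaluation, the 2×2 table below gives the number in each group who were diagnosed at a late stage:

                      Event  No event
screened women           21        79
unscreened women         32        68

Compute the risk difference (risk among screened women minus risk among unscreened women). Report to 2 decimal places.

RD: -0.11

risk, screened women = 21/100 = 0.2100
risk, unscreened women = 32/100 = 0.3200
risk difference = 0.2100 − 0.3200 = -0.11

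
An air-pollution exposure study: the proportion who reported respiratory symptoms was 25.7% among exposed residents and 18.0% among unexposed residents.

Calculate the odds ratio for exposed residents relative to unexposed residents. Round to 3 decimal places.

odds, exposed residents = 0.2570/0.7430 = 0.3459
odds, unexposed residents = 0.1800/0.8200 = 0.2195
OR = 0.3459 / 0.2195 = 1.576

OR = 1.576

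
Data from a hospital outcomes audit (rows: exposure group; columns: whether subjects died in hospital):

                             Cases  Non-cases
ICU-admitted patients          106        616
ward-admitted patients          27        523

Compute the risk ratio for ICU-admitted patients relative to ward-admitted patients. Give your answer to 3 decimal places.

RR: 2.991

risk, ICU-admitted patients = 106/722 = 0.14681
risk, ward-admitted patients = 27/550 = 0.04909
RR = 0.14681 / 0.04909 = 2.991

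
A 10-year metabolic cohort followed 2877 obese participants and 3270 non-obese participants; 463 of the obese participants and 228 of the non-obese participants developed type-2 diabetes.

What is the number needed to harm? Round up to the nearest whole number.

NNH: 11

risk, obese participants = 463/2877 = 0.160932
risk, non-obese participants = 228/3270 = 0.069725
absolute risk difference = 0.091207
1 / 0.091207 = 10.964 → round up → 11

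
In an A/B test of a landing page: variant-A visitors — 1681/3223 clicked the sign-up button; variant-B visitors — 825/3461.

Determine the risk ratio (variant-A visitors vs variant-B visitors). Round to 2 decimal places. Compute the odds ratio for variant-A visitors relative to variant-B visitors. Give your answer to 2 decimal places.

RR = 2.19; OR = 3.48

risk, variant-A visitors = 1681/3223 = 0.5216
risk, variant-B visitors = 825/3461 = 0.2384
RR = 0.5216 / 0.2384 = 2.19
odds, variant-A visitors = 1681/1542 = 1.0901
odds, variant-B visitors = 825/2636 = 0.3130
OR = 1.0901 / 0.3130 = 3.48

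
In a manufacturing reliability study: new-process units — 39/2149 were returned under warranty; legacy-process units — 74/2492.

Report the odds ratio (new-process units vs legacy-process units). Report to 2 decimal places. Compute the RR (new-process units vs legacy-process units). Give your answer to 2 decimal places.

OR = 0.60; RR = 0.61

odds, new-process units = 39/2110 = 0.01848
odds, legacy-process units = 74/2418 = 0.03060
OR = 0.01848 / 0.03060 = 0.60
risk, new-process units = 39/2149 = 0.01815
risk, legacy-process units = 74/2492 = 0.02970
RR = 0.01815 / 0.02970 = 0.61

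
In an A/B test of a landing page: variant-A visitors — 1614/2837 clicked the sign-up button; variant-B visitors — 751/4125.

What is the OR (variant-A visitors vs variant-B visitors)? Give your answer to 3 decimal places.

odds, variant-A visitors = 1614/1223 = 1.3197
odds, variant-B visitors = 751/3374 = 0.2226
OR = 1.3197 / 0.2226 = 5.929

5.929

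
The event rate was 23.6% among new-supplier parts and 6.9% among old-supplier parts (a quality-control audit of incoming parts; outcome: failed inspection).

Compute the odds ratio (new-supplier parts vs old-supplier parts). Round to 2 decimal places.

odds, new-supplier parts = 0.2360/0.7640 = 0.3089
odds, old-supplier parts = 0.0690/0.9310 = 0.0741
OR = 0.3089 / 0.0741 = 4.17

4.17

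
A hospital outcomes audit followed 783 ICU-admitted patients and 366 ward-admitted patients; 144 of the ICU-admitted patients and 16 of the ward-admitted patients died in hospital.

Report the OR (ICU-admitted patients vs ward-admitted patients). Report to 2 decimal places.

OR = (144 × 350) / (639 × 16) = 50400/10224 ≈ 4.93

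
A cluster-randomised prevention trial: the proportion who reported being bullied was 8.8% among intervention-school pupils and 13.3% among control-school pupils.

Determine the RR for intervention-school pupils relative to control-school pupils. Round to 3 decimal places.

RR = 0.0880 / 0.1330 = 0.662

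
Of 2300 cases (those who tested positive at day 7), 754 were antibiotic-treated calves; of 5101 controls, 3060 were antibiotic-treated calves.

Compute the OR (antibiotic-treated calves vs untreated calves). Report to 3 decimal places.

odds, antibiotic-treated calves = 754/3060 = 0.2464
odds, untreated calves = 1546/2041 = 0.7575
OR = 0.2464 / 0.7575 = 0.325

OR = 0.325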